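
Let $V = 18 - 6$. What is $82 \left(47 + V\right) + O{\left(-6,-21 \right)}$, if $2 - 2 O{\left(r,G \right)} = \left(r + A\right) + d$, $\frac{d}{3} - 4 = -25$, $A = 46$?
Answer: $\frac{9701}{2} \approx 4850.5$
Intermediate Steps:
$d = -63$ ($d = 12 + 3 \left(-25\right) = 12 - 75 = -63$)
$V = 12$ ($V = 18 - 6 = 12$)
$O{\left(r,G \right)} = \frac{19}{2} - \frac{r}{2}$ ($O{\left(r,G \right)} = 1 - \frac{\left(r + 46\right) - 63}{2} = 1 - \frac{\left(46 + r\right) - 63}{2} = 1 - \frac{-17 + r}{2} = 1 - \left(- \frac{17}{2} + \frac{r}{2}\right) = \frac{19}{2} - \frac{r}{2}$)
$82 \left(47 + V\right) + O{\left(-6,-21 \right)} = 82 \left(47 + 12\right) + \left(\frac{19}{2} - -3\right) = 82 \cdot 59 + \left(\frac{19}{2} + 3\right) = 4838 + \frac{25}{2} = \frac{9701}{2}$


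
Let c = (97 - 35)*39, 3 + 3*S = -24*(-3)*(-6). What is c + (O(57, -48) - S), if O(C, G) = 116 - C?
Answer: 2622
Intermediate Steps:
S = -145 (S = -1 + (-24*(-3)*(-6))/3 = -1 + (72*(-6))/3 = -1 + (⅓)*(-432) = -1 - 144 = -145)
c = 2418 (c = 62*39 = 2418)
c + (O(57, -48) - S) = 2418 + ((116 - 1*57) - 1*(-145)) = 2418 + ((116 - 57) + 145) = 2418 + (59 + 145) = 2418 + 204 = 2622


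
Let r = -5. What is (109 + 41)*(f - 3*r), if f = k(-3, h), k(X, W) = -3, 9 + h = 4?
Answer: 1800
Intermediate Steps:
h = -5 (h = -9 + 4 = -5)
f = -3
(109 + 41)*(f - 3*r) = (109 + 41)*(-3 - 3*(-5)) = 150*(-3 + 15) = 150*12 = 1800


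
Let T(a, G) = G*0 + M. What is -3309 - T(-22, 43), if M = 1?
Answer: -3310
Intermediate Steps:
T(a, G) = 1 (T(a, G) = G*0 + 1 = 0 + 1 = 1)
-3309 - T(-22, 43) = -3309 - 1*1 = -3309 - 1 = -3310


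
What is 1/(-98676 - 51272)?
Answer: -1/149948 ≈ -6.6690e-6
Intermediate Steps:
1/(-98676 - 51272) = 1/(-149948) = -1/149948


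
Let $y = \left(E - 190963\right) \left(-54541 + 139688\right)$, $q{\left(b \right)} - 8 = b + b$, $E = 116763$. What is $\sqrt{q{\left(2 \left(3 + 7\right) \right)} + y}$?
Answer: $2 i \sqrt{1579476838} \approx 79485.0 i$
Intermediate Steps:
$q{\left(b \right)} = 8 + 2 b$ ($q{\left(b \right)} = 8 + \left(b + b\right) = 8 + 2 b$)
$y = -6317907400$ ($y = \left(116763 - 190963\right) \left(-54541 + 139688\right) = \left(116763 - 190963\right) 85147 = \left(-74200\right) 85147 = -6317907400$)
$\sqrt{q{\left(2 \left(3 + 7\right) \right)} + y} = \sqrt{\left(8 + 2 \cdot 2 \left(3 + 7\right)\right) - 6317907400} = \sqrt{\left(8 + 2 \cdot 2 \cdot 10\right) - 6317907400} = \sqrt{\left(8 + 2 \cdot 20\right) - 6317907400} = \sqrt{\left(8 + 40\right) - 6317907400} = \sqrt{48 - 6317907400} = \sqrt{-6317907352} = 2 i \sqrt{1579476838}$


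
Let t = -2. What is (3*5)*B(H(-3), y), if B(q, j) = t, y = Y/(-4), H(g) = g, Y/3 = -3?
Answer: -30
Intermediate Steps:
Y = -9 (Y = 3*(-3) = -9)
y = 9/4 (y = -9/(-4) = -9*(-¼) = 9/4 ≈ 2.2500)
B(q, j) = -2
(3*5)*B(H(-3), y) = (3*5)*(-2) = 15*(-2) = -30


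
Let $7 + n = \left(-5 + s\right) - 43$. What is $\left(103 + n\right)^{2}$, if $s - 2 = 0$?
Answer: $2500$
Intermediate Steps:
$s = 2$ ($s = 2 + 0 = 2$)
$n = -53$ ($n = -7 + \left(\left(-5 + 2\right) - 43\right) = -7 - 46 = -53$)
$\left(103 + n\right)^{2} = \left(103 - 53\right)^{2} = 50^{2} = 2500$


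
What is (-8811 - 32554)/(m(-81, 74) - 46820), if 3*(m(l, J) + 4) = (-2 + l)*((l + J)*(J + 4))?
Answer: 41365/31718 ≈ 1.3041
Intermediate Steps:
m(l, J) = -4 + (-2 + l)*(4 + J)*(J + l)/3 (m(l, J) = -4 + ((-2 + l)*((l + J)*(J + 4)))/3 = -4 + ((-2 + l)*((J + l)*(4 + J)))/3 = -4 + ((-2 + l)*((4 + J)*(J + l)))/3 = -4 + ((-2 + l)*(4 + J)*(J + l))/3 = -4 + (-2 + l)*(4 + J)*(J + l)/3)
(-8811 - 32554)/(m(-81, 74) - 46820) = (-8811 - 32554)/((-4 - 8/3*74 - 8/3*(-81) - ⅔*74² + (4/3)*(-81)² + (⅓)*74*(-81)² + (⅓)*(-81)*74² + (⅔)*74*(-81)) - 46820) = -41365/((-4 - 592/3 + 216 - ⅔*5476 + (4/3)*6561 + (⅓)*74*6561 + (⅓)*(-81)*5476 - 3996) - 46820) = -41365/((-4 - 592/3 + 216 - 10952/3 + 8748 + 161838 - 147852 - 3996) - 46820) = -41365/(15102 - 46820) = -41365/(-31718) = -41365*(-1/31718) = 41365/31718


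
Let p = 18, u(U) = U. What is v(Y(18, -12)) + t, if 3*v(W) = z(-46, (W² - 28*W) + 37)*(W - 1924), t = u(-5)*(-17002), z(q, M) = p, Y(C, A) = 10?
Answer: 73526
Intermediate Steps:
z(q, M) = 18
t = 85010 (t = -5*(-17002) = 85010)
v(W) = -11544 + 6*W (v(W) = (18*(W - 1924))/3 = (18*(-1924 + W))/3 = (-34632 + 18*W)/3 = -11544 + 6*W)
v(Y(18, -12)) + t = (-11544 + 6*10) + 85010 = (-11544 + 60) + 85010 = -11484 + 85010 = 73526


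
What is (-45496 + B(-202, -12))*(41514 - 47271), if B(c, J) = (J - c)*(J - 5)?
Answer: 280515582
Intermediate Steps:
B(c, J) = (-5 + J)*(J - c) (B(c, J) = (J - c)*(-5 + J) = (-5 + J)*(J - c))
(-45496 + B(-202, -12))*(41514 - 47271) = (-45496 + ((-12)² - 5*(-12) + 5*(-202) - 1*(-12)*(-202)))*(41514 - 47271) = (-45496 + (144 + 60 - 1010 - 2424))*(-5757) = (-45496 - 3230)*(-5757) = -48726*(-5757) = 280515582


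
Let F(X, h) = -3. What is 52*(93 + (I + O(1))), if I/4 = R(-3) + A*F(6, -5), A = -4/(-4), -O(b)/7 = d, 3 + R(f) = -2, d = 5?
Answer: 1352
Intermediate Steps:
R(f) = -5 (R(f) = -3 - 2 = -5)
O(b) = -35 (O(b) = -7*5 = -35)
A = 1 (A = -4*(-1/4) = 1)
I = -32 (I = 4*(-5 + 1*(-3)) = 4*(-5 - 3) = 4*(-8) = -32)
52*(93 + (I + O(1))) = 52*(93 + (-32 - 35)) = 52*(93 - 67) = 52*26 = 1352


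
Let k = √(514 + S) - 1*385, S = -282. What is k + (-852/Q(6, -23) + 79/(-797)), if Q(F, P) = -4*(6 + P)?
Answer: -5387469/13549 + 2*√58 ≈ -382.40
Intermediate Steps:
Q(F, P) = -24 - 4*P
k = -385 + 2*√58 (k = √(514 - 282) - 1*385 = √232 - 385 = 2*√58 - 385 = -385 + 2*√58 ≈ -369.77)
k + (-852/Q(6, -23) + 79/(-797)) = (-385 + 2*√58) + (-852/(-24 - 4*(-23)) + 79/(-797)) = (-385 + 2*√58) + (-852/(-24 + 92) + 79*(-1/797)) = (-385 + 2*√58) + (-852/68 - 79/797) = (-385 + 2*√58) + (-852*1/68 - 79/797) = (-385 + 2*√58) + (-213/17 - 79/797) = (-385 + 2*√58) - 171104/13549 = -5387469/13549 + 2*√58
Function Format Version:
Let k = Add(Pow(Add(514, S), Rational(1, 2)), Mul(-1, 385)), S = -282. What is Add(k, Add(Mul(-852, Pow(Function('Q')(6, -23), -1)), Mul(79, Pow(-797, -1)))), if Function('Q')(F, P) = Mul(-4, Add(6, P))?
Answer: Add(Rational(-5387469, 13549), Mul(2, Pow(58, Rational(1, 2)))) ≈ -382.40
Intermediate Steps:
Function('Q')(F, P) = Add(-24, Mul(-4, P))
k = Add(-385, Mul(2, Pow(58, Rational(1, 2)))) (k = Add(Pow(Add(514, -282), Rational(1, 2)), Mul(-1, 385)) = Add(Pow(232, Rational(1, 2)), -385) = Add(Mul(2, Pow(58, Rational(1, 2))), -385) = Add(-385, Mul(2, Pow(58, Rational(1, 2)))) ≈ -369.77)
Add(k, Add(Mul(-852, Pow(Function('Q')(6, -23), -1)), Mul(79, Pow(-797, -1)))) = Add(Add(-385, Mul(2, Pow(58, Rational(1, 2)))), Add(Mul(-852, Pow(Add(-24, Mul(-4, -23)), -1)), Mul(79, Pow(-797, -1)))) = Add(Add(-385, Mul(2, Pow(58, Rational(1, 2)))), Add(Mul(-852, Pow(Add(-24, 92), -1)), Mul(79, Rational(-1, 797)))) = Add(Add(-385, Mul(2, Pow(58, Rational(1, 2)))), Add(Mul(-852, Pow(68, -1)), Rational(-79, 797))) = Add(Add(-385, Mul(2, Pow(58, Rational(1, 2)))), Add(Mul(-852, Rational(1, 68)), Rational(-79, 797))) = Add(Add(-385, Mul(2, Pow(58, Rational(1, 2)))), Add(Rational(-213, 17), Rational(-79, 797))) = Add(Add(-385, Mul(2, Pow(58, Rational(1, 2)))), Rational(-171104, 13549)) = Add(Rational(-5387469, 13549), Mul(2, Pow(58, Rational(1, 2))))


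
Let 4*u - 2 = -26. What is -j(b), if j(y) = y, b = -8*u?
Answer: -48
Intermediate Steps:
u = -6 (u = ½ + (¼)*(-26) = ½ - 13/2 = -6)
b = 48 (b = -8*(-6) = 48)
-j(b) = -1*48 = -48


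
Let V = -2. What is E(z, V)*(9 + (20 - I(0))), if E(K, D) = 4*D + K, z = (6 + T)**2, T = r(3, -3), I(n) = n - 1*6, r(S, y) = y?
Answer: 35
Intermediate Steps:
I(n) = -6 + n (I(n) = n - 6 = -6 + n)
T = -3
z = 9 (z = (6 - 3)**2 = 3**2 = 9)
E(K, D) = K + 4*D
E(z, V)*(9 + (20 - I(0))) = (9 + 4*(-2))*(9 + (20 - (-6 + 0))) = (9 - 8)*(9 + (20 - 1*(-6))) = 1*(9 + (20 + 6)) = 1*(9 + 26) = 1*35 = 35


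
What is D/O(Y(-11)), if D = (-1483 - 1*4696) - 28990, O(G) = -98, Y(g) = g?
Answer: 35169/98 ≈ 358.87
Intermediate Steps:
D = -35169 (D = (-1483 - 4696) - 28990 = -6179 - 28990 = -35169)
D/O(Y(-11)) = -35169/(-98) = -35169*(-1/98) = 35169/98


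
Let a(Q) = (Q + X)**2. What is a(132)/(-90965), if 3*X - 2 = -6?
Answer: -21952/116955 ≈ -0.18770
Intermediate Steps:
X = -4/3 (X = 2/3 + (1/3)*(-6) = 2/3 - 2 = -4/3 ≈ -1.3333)
a(Q) = (-4/3 + Q)**2 (a(Q) = (Q - 4/3)**2 = (-4/3 + Q)**2)
a(132)/(-90965) = ((-4 + 3*132)**2/9)/(-90965) = ((-4 + 396)**2/9)*(-1/90965) = ((1/9)*392**2)*(-1/90965) = ((1/9)*153664)*(-1/90965) = (153664/9)*(-1/90965) = -21952/116955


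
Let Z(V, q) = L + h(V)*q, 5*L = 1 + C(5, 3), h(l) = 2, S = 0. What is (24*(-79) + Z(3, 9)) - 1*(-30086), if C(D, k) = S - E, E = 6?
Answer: 28207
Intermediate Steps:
C(D, k) = -6 (C(D, k) = 0 - 1*6 = 0 - 6 = -6)
L = -1 (L = (1 - 6)/5 = (⅕)*(-5) = -1)
Z(V, q) = -1 + 2*q
(24*(-79) + Z(3, 9)) - 1*(-30086) = (24*(-79) + (-1 + 2*9)) - 1*(-30086) = (-1896 + (-1 + 18)) + 30086 = (-1896 + 17) + 30086 = -1879 + 30086 = 28207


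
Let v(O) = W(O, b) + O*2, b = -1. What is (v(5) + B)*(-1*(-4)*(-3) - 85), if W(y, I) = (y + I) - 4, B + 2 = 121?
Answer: -12513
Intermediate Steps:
B = 119 (B = -2 + 121 = 119)
W(y, I) = -4 + I + y (W(y, I) = (I + y) - 4 = -4 + I + y)
v(O) = -5 + 3*O (v(O) = (-4 - 1 + O) + O*2 = (-5 + O) + 2*O = -5 + 3*O)
(v(5) + B)*(-1*(-4)*(-3) - 85) = ((-5 + 3*5) + 119)*(-1*(-4)*(-3) - 85) = ((-5 + 15) + 119)*(4*(-3) - 85) = (10 + 119)*(-12 - 85) = 129*(-97) = -12513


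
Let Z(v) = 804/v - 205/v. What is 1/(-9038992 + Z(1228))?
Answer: -1228/11099881577 ≈ -1.1063e-7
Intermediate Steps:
Z(v) = 599/v
1/(-9038992 + Z(1228)) = 1/(-9038992 + 599/1228) = 1/(-11099881577/1228) = -1228/11099881577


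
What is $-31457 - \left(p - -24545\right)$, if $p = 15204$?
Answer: $-71206$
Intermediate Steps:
$-31457 - \left(p - -24545\right) = -31457 - \left(15204 - -24545\right) = -31457 - \left(15204 + 24545\right) = -31457 - 39749 = -71206$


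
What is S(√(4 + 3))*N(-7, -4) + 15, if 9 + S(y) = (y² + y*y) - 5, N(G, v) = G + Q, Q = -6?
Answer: 15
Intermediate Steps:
N(G, v) = -6 + G (N(G, v) = G - 6 = -6 + G)
S(y) = -14 + 2*y² (S(y) = -9 + ((y² + y*y) - 5) = -9 + ((y² + y²) - 5) = -9 + (2*y² - 5) = -9 + (-5 + 2*y²) = -14 + 2*y²)
S(√(4 + 3))*N(-7, -4) + 15 = (-14 + 2*(√(4 + 3))²)*(-6 - 7) + 15 = (-14 + 2*(√7)²)*(-13) + 15 = (-14 + 2*7)*(-13) + 15 = (-14 + 14)*(-13) + 15 = 0*(-13) + 15 = 0 + 15 = 15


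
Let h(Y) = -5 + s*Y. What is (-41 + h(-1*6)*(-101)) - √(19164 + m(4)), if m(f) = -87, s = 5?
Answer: 3494 - √19077 ≈ 3355.9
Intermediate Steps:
h(Y) = -5 + 5*Y
(-41 + h(-1*6)*(-101)) - √(19164 + m(4)) = (-41 + (-5 + 5*(-1*6))*(-101)) - √(19164 - 87) = (-41 + (-5 + 5*(-6))*(-101)) - √19077 = (-41 + (-5 - 30)*(-101)) - √19077 = (-41 - 35*(-101)) - √19077 = (-41 + 3535) - √19077 = 3494 - √19077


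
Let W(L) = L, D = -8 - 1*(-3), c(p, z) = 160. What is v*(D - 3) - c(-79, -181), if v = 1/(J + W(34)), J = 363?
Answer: -63528/397 ≈ -160.02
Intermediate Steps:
D = -5 (D = -8 + 3 = -5)
v = 1/397 (v = 1/(363 + 34) = 1/397 ≈ 0.0025189)
v*(D - 3) - c(-79, -181) = (-5 - 3)/397 - 1*160 = (1/397)*(-8) - 160 = -8/397 - 160 = -63528/397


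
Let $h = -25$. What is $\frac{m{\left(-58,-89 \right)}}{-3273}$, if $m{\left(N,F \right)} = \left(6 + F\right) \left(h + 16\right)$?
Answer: $- \frac{249}{1091} \approx -0.22823$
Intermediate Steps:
$m{\left(N,F \right)} = -54 - 9 F$ ($m{\left(N,F \right)} = \left(6 + F\right) \left(-25 + 16\right) = \left(6 + F\right) \left(-9\right) = -54 - 9 F$)
$\frac{m{\left(-58,-89 \right)}}{-3273} = \frac{-54 - -801}{-3273} = \left(-54 + 801\right) \left(- \frac{1}{3273}\right) = 747 \left(- \frac{1}{3273}\right) = - \frac{249}{1091}$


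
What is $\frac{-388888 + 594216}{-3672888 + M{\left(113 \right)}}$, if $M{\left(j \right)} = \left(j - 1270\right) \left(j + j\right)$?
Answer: $- \frac{102664}{1967185} \approx -0.052188$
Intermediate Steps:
$M{\left(j \right)} = 2 j \left(-1270 + j\right)$ ($M{\left(j \right)} = \left(-1270 + j\right) 2 j = 2 j \left(-1270 + j\right)$)
$\frac{-388888 + 594216}{-3672888 + M{\left(113 \right)}} = \frac{-388888 + 594216}{-3672888 + 2 \cdot 113 \left(-1270 + 113\right)} = \frac{205328}{-3672888 + 2 \cdot 113 \left(-1157\right)} = \frac{205328}{-3672888 - 261482} = \frac{205328}{-3934370} = 205328 \left(- \frac{1}{3934370}\right) = - \frac{102664}{1967185}$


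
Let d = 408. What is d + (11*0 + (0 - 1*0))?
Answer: 408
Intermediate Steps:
d + (11*0 + (0 - 1*0)) = 408 + (11*0 + (0 - 1*0)) = 408 + (0 + (0 + 0)) = 408 + (0 + 0) = 408 + 0 = 408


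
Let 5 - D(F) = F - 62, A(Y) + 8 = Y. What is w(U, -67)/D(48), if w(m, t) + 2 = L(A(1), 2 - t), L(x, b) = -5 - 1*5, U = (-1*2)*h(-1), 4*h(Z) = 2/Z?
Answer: -12/19 ≈ -0.63158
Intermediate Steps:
A(Y) = -8 + Y
h(Z) = 1/(2*Z) (h(Z) = (2/Z)/4 = 1/(2*Z))
U = 1 (U = (-1*2)*((½)/(-1)) = -(-1) = -2*(-½) = 1)
L(x, b) = -10 (L(x, b) = -5 - 5 = -10)
w(m, t) = -12 (w(m, t) = -2 - 10 = -12)
D(F) = 67 - F (D(F) = 5 - (F - 62) = 5 - (-62 + F) = 5 + (62 - F) = 67 - F)
w(U, -67)/D(48) = -12/(67 - 1*48) = -12/(67 - 48) = -12/19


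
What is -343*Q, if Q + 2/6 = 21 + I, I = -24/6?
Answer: -17150/3 ≈ -5716.7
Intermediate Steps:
I = -4 (I = -24*1/6 = -4)
Q = 50/3 (Q = -1/3 + (21 - 4) = -1/3 + 17 = 50/3 ≈ 16.667)
-343*Q = -343*50/3 = -17150/3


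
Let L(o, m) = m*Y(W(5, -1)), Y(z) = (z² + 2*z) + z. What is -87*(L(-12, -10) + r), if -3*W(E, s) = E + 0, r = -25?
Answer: 725/3 ≈ 241.67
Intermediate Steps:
W(E, s) = -E/3 (W(E, s) = -(E + 0)/3 = -E/3)
Y(z) = z² + 3*z
L(o, m) = -20*m/9 (L(o, m) = m*((-⅓*5)*(3 - ⅓*5)) = m*(-5*(3 - 5/3)/3) = m*(-5/3*4/3) = m*(-20/9) = -20*m/9)
-87*(L(-12, -10) + r) = -87*(-20/9*(-10) - 25) = -87*(200/9 - 25) = -87*(-25/9) = 725/3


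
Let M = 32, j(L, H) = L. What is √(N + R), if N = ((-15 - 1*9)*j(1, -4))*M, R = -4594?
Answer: I*√5362 ≈ 73.226*I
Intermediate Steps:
N = -768 (N = ((-15 - 1*9)*1)*32 = ((-15 - 9)*1)*32 = -24*1*32 = -24*32 = -768)
√(N + R) = √(-768 - 4594) = √(-5362) = I*√5362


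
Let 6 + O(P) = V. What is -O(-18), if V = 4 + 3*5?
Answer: -13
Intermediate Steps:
V = 19 (V = 4 + 15 = 19)
O(P) = 13 (O(P) = -6 + 19 = 13)
-O(-18) = -1*13 = -13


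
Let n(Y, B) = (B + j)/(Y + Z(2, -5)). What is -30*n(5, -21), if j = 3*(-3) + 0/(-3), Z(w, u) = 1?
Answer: 150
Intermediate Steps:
j = -9 (j = -9 + 0*(-⅓) = -9 + 0 = -9)
n(Y, B) = (-9 + B)/(1 + Y) (n(Y, B) = (B - 9)/(Y + 1) = (-9 + B)/(1 + Y))
-30*n(5, -21) = -30*(-9 - 21)/(1 + 5) = -30*(-30)/6 = -5*(-30) = -30*(-5) = 150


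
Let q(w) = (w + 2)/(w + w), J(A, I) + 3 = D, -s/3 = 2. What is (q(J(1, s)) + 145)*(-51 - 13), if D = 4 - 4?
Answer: -27872/3 ≈ -9290.7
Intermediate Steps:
s = -6 (s = -3*2 = -6)
D = 0
J(A, I) = -3 (J(A, I) = -3 + 0 = -3)
q(w) = (2 + w)/(2*w) (q(w) = (2 + w)/((2*w)) = (2 + w)*(1/(2*w)) = (2 + w)/(2*w))
(q(J(1, s)) + 145)*(-51 - 13) = ((½)*(2 - 3)/(-3) + 145)*(-51 - 13) = ((½)*(-⅓)*(-1) + 145)*(-64) = (⅙ + 145)*(-64) = (871/6)*(-64) = -27872/3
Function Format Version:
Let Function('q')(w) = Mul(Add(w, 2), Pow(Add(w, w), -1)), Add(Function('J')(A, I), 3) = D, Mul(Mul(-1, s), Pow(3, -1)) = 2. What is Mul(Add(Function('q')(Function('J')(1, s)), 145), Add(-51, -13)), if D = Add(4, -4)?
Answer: Rational(-27872, 3) ≈ -9290.7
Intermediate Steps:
s = -6 (s = Mul(-3, 2) = -6)
D = 0
Function('J')(A, I) = -3 (Function('J')(A, I) = Add(-3, 0) = -3)
Function('q')(w) = Mul(Rational(1, 2), Pow(w, -1), Add(2, w)) (Function('q')(w) = Mul(Add(2, w), Pow(Mul(2, w), -1)) = Mul(Add(2, w), Mul(Rational(1, 2), Pow(w, -1))) = Mul(Rational(1, 2), Pow(w, -1), Add(2, w)))
Mul(Add(Function('q')(Function('J')(1, s)), 145), Add(-51, -13)) = Mul(Add(Mul(Rational(1, 2), Pow(-3, -1), Add(2, -3)), 145), Add(-51, -13)) = Mul(Add(Mul(Rational(1, 2), Rational(-1, 3), -1), 145), -64) = Mul(Add(Rational(1, 6), 145), -64) = Mul(Rational(871, 6), -64) = Rational(-27872, 3)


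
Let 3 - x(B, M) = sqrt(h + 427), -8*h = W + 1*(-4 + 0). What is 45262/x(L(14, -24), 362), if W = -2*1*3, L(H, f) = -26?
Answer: -181048/559 - 90524*sqrt(1713)/1677 ≈ -2558.0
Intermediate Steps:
W = -6 (W = -2*3 = -6)
h = 5/4 (h = -(-6 + 1*(-4 + 0))/8 = -(-6 + 1*(-4))/8 = -(-6 - 4)/8 = -1/8*(-10) = 5/4 ≈ 1.2500)
x(B, M) = 3 - sqrt(1713)/2 (x(B, M) = 3 - sqrt(5/4 + 427) = 3 - sqrt(1713/4) = 3 - sqrt(1713)/2)
45262/x(L(14, -24), 362) = 45262/(3 - sqrt(1713)/2)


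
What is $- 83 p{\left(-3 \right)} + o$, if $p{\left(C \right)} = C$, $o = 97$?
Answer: $346$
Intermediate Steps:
$- 83 p{\left(-3 \right)} + o = \left(-83\right) \left(-3\right) + 97 = 249 + 97 = 346$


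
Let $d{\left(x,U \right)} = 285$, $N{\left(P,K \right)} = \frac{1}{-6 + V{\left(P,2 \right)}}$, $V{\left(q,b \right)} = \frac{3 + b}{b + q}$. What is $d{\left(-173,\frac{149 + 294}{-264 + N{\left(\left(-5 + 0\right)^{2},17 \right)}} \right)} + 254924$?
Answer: $255209$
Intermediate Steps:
$V{\left(q,b \right)} = \frac{3 + b}{b + q}$
$N{\left(P,K \right)} = \frac{1}{-6 + \frac{5}{2 + P}}$ ($N{\left(P,K \right)} = \frac{1}{-6 + \frac{3 + 2}{2 + P}} = \frac{1}{-6 + \frac{1}{2 + P} 5} = \frac{1}{-6 + \frac{5}{2 + P}}$)
$d{\left(-173,\frac{149 + 294}{-264 + N{\left(\left(-5 + 0\right)^{2},17 \right)}} \right)} + 254924 = 285 + 254924 = 255209$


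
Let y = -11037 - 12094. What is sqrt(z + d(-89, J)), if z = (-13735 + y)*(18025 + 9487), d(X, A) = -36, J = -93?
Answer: 2*I*sqrt(253564357) ≈ 31847.0*I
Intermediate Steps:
y = -23131
z = -1014257392 (z = (-13735 - 23131)*(18025 + 9487) = -36866*27512 = -1014257392)
sqrt(z + d(-89, J)) = sqrt(-1014257392 - 36) = sqrt(-1014257428) = 2*I*sqrt(253564357)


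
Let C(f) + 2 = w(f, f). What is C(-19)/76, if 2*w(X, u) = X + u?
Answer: -21/76 ≈ -0.27632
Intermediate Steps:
w(X, u) = X/2 + u/2 (w(X, u) = (X + u)/2 = X/2 + u/2)
C(f) = -2 + f (C(f) = -2 + (f/2 + f/2) = -2 + f)
C(-19)/76 = (-2 - 19)/76 = -21*1/76 = -21/76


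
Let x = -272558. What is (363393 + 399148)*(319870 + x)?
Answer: 36077339792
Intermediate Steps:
(363393 + 399148)*(319870 + x) = (363393 + 399148)*(319870 - 272558) = 762541*47312 = 36077339792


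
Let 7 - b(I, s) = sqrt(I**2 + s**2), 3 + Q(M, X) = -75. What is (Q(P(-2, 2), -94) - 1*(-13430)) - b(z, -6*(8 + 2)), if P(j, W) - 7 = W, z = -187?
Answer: 13345 + sqrt(38569) ≈ 13541.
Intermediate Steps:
P(j, W) = 7 + W
Q(M, X) = -78 (Q(M, X) = -3 - 75 = -78)
b(I, s) = 7 - sqrt(I**2 + s**2)
(Q(P(-2, 2), -94) - 1*(-13430)) - b(z, -6*(8 + 2)) = (-78 - 1*(-13430)) - (7 - sqrt((-187)**2 + (-6*(8 + 2))**2)) = (-78 + 13430) - (7 - sqrt(34969 + (-6*10)**2)) = 13352 - (7 - sqrt(34969 + (-60)**2)) = 13352 - (7 - sqrt(34969 + 3600)) = 13352 - (7 - sqrt(38569)) = 13352 + (-7 + sqrt(38569)) = 13345 + sqrt(38569)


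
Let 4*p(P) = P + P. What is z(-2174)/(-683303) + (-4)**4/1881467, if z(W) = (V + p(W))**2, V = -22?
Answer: -2313805589859/1285612045501 ≈ -1.7998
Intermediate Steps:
p(P) = P/2 (p(P) = (P + P)/4 = (2*P)/4 = P/2)
z(W) = (-22 + W/2)**2
z(-2174)/(-683303) + (-4)**4/1881467 = ((-44 - 2174)**2/4)/(-683303) + (-4)**4/1881467 = ((1/4)*(-2218)**2)*(-1/683303) + 256*(1/1881467) = ((1/4)*4919524)*(-1/683303) + 256/1881467 = 1229881*(-1/683303) + 256/1881467 = -1229881/683303 + 256/1881467 = -2313805589859/1285612045501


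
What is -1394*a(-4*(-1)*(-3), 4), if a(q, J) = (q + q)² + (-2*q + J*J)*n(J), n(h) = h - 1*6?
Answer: -691424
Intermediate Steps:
n(h) = -6 + h (n(h) = h - 6 = -6 + h)
a(q, J) = 4*q² + (-6 + J)*(J² - 2*q) (a(q, J) = (q + q)² + (-2*q + J*J)*(-6 + J) = (2*q)² + (-2*q + J²)*(-6 + J) = 4*q² + (J² - 2*q)*(-6 + J) = 4*q² + (-6 + J)*(J² - 2*q))
-1394*a(-4*(-1)*(-3), 4) = -1394*(4*(-4*(-1)*(-3))² + 4²*(-6 + 4) - 2*-4*(-1)*(-3)*(-6 + 4)) = -1394*(4*(4*(-3))² + 16*(-2) - 2*4*(-3)*(-2)) = -1394*(4*(-12)² - 32 - 2*(-12)*(-2)) = -1394*(4*144 - 32 - 48) = -1394*(576 - 32 - 48) = -1394*496 = -691424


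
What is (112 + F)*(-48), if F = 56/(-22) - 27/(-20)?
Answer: -292524/55 ≈ -5318.6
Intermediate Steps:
F = -263/220 (F = 56*(-1/22) - 27*(-1/20) = -28/11 + 27/20 = -263/220 ≈ -1.1955)
(112 + F)*(-48) = (112 - 263/220)*(-48) = (24377/220)*(-48) = -292524/55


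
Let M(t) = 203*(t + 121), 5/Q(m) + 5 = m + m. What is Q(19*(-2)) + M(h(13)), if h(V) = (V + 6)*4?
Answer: 3239266/81 ≈ 39991.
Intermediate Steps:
Q(m) = 5/(-5 + 2*m) (Q(m) = 5/(-5 + (m + m)) = 5/(-5 + 2*m))
h(V) = 24 + 4*V (h(V) = (6 + V)*4 = 24 + 4*V)
M(t) = 24563 + 203*t (M(t) = 203*(121 + t) = 24563 + 203*t)
Q(19*(-2)) + M(h(13)) = 5/(-5 + 2*(19*(-2))) + (24563 + 203*(24 + 4*13)) = 5/(-5 + 2*(-38)) + (24563 + 203*(24 + 52)) = 5/(-5 - 76) + (24563 + 203*76) = 5/(-81) + (24563 + 15428) = 5*(-1/81) + 39991 = -5/81 + 39991 = 3239266/81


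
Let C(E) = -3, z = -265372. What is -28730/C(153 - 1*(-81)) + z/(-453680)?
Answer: 3258755629/340260 ≈ 9577.3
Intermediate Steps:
-28730/C(153 - 1*(-81)) + z/(-453680) = -28730/(-3) - 265372/(-453680) = -28730*(-⅓) - 265372*(-1/453680) = 28730/3 + 66343/113420 = 3258755629/340260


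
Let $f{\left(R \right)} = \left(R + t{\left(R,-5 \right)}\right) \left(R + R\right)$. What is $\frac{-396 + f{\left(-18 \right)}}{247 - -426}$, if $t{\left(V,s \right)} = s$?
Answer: $\frac{432}{673} \approx 0.6419$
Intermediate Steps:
$f{\left(R \right)} = 2 R \left(-5 + R\right)$ ($f{\left(R \right)} = \left(R - 5\right) \left(R + R\right) = \left(-5 + R\right) 2 R = 2 R \left(-5 + R\right)$)
$\frac{-396 + f{\left(-18 \right)}}{247 - -426} = \frac{-396 + 2 \left(-18\right) \left(-5 - 18\right)}{247 - -426} = \frac{-396 + 2 \left(-18\right) \left(-23\right)}{247 + 426} = \frac{-396 + 828}{673} = 432 \cdot \frac{1}{673} = \frac{432}{673}$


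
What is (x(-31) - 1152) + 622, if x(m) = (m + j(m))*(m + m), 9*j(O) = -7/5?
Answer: 63074/45 ≈ 1401.6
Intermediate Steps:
j(O) = -7/45 (j(O) = (-7/5)/9 = (-7*1/5)/9 = (1/9)*(-7/5) = -7/45)
x(m) = 2*m*(-7/45 + m) (x(m) = (m - 7/45)*(m + m) = (-7/45 + m)*(2*m) = 2*m*(-7/45 + m))
(x(-31) - 1152) + 622 = ((2/45)*(-31)*(-7 + 45*(-31)) - 1152) + 622 = ((2/45)*(-31)*(-7 - 1395) - 1152) + 622 = ((2/45)*(-31)*(-1402) - 1152) + 622 = (86924/45 - 1152) + 622 = 35084/45 + 622 = 63074/45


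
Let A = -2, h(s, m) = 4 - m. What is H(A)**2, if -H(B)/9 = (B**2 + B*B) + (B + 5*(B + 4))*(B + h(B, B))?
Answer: 129600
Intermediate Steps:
H(B) = -720 - 216*B - 18*B**2 (H(B) = -9*((B**2 + B*B) + (B + 5*(B + 4))*(B + (4 - B))) = -9*((B**2 + B**2) + (B + 5*(4 + B))*4) = -9*(2*B**2 + (B + (20 + 5*B))*4) = -9*(2*B**2 + (20 + 6*B)*4) = -9*(2*B**2 + (80 + 24*B)) = -9*(80 + 2*B**2 + 24*B) = -720 - 216*B - 18*B**2)
H(A)**2 = (-720 - 216*(-2) - 18*(-2)**2)**2 = (-720 + 432 - 18*4)**2 = (-720 + 432 - 72)**2 = (-360)**2 = 129600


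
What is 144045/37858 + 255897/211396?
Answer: 20069142723/4001514884 ≈ 5.0154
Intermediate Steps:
144045/37858 + 255897/211396 = 20069142723/4001514884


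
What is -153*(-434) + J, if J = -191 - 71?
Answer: 66140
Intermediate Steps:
J = -262
-153*(-434) + J = -153*(-434) - 262 = 66402 - 262 = 66140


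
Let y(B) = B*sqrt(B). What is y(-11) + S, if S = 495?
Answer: 495 - 11*I*sqrt(11) ≈ 495.0 - 36.483*I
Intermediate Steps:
y(B) = B**(3/2)
y(-11) + S = (-11)**(3/2) + 495 = -11*I*sqrt(11) + 495 = 495 - 11*I*sqrt(11)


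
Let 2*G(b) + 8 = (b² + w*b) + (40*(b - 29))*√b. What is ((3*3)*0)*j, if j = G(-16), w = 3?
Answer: 0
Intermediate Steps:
G(b) = -4 + b²/2 + 3*b/2 + √b*(-1160 + 40*b)/2 (G(b) = -4 + ((b² + 3*b) + (40*(b - 29))*√b)/2 = -4 + ((b² + 3*b) + (40*(-29 + b))*√b)/2 = -4 + ((b² + 3*b) + (-1160 + 40*b)*√b)/2 = -4 + ((b² + 3*b) + √b*(-1160 + 40*b))/2 = -4 + (b² + 3*b + √b*(-1160 + 40*b))/2 = -4 + (b²/2 + 3*b/2 + √b*(-1160 + 40*b)/2) = -4 + b²/2 + 3*b/2 + √b*(-1160 + 40*b)/2)
j = 100 - 3600*I (j = -4 + (½)*(-16)² - 2320*I + 20*(-16)^(3/2) + (3/2)*(-16) = -4 + (½)*256 - 2320*I + 20*(-64*I) - 24 = -4 + 128 - 2320*I - 1280*I - 24 = 100 - 3600*I ≈ 100.0 - 3600.0*I)
((3*3)*0)*j = ((3*3)*0)*(100 - 3600*I) = (9*0)*(100 - 3600*I) = 0*(100 - 3600*I) = 0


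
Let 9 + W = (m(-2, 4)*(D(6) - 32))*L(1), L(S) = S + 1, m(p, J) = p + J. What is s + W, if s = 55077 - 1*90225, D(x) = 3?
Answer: -35273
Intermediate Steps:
m(p, J) = J + p
L(S) = 1 + S
s = -35148 (s = 55077 - 90225 = -35148)
W = -125 (W = -9 + ((4 - 2)*(3 - 32))*(1 + 1) = -9 + (2*(-29))*2 = -9 - 58*2 = -9 - 116 = -125)
s + W = -35148 - 125 = -35273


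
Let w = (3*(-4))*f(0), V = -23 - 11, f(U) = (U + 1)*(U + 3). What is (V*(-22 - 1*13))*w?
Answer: -42840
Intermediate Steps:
f(U) = (1 + U)*(3 + U)
V = -34
w = -36 (w = (3*(-4))*(3 + 0**2 + 4*0) = -12*(3 + 0 + 0) = -12*3 = -36)
(V*(-22 - 1*13))*w = -34*(-22 - 1*13)*(-36) = -34*(-22 - 13)*(-36) = -34*(-35)*(-36) = 1190*(-36) = -42840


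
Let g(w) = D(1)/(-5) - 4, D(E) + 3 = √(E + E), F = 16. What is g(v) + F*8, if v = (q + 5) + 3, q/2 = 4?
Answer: 623/5 - √2/5 ≈ 124.32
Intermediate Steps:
q = 8 (q = 2*4 = 8)
D(E) = -3 + √2*√E (D(E) = -3 + √(E + E) = -3 + √(2*E) = -3 + √2*√E)
v = 16 (v = (8 + 5) + 3 = 13 + 3 = 16)
g(w) = -17/5 - √2/5 (g(w) = (-3 + √2*√1)/(-5) - 4 = -(-3 + √2*1)/5 - 4 = -(-3 + √2)/5 - 4 = (⅗ - √2/5) - 4 = -17/5 - √2/5)
g(v) + F*8 = (-17/5 - √2/5) + 16*8 = (-17/5 - √2/5) + 128 = 623/5 - √2/5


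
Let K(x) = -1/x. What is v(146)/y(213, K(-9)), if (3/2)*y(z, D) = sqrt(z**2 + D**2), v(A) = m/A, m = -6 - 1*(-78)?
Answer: 243*sqrt(3674890)/134133485 ≈ 0.0034729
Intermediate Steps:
m = 72 (m = -6 + 78 = 72)
v(A) = 72/A
y(z, D) = 2*sqrt(D**2 + z**2)/3 (y(z, D) = 2*sqrt(z**2 + D**2)/3 = 2*sqrt(D**2 + z**2)/3)
v(146)/y(213, K(-9)) = (72/146)/((2*sqrt((-1/(-9))**2 + 213**2)/3)) = (72*(1/146))/((2*sqrt((-1*(-1/9))**2 + 45369)/3)) = 36/(73*((2*sqrt((1/9)**2 + 45369)/3))) = 36/(73*((2*sqrt(1/81 + 45369)/3))) = 36/(73*((2*sqrt(3674890/81)/3))) = 36/(73*((2*(sqrt(3674890)/9)/3))) = 36/(73*((2*sqrt(3674890)/27))) = 36*(27*sqrt(3674890)/7349780)/73 = 243*sqrt(3674890)/134133485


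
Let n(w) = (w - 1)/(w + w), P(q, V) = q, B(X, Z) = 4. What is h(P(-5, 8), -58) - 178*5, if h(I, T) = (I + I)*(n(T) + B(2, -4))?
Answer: -54235/58 ≈ -935.09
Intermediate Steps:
n(w) = (-1 + w)/(2*w) (n(w) = (-1 + w)/((2*w)) = (-1 + w)*(1/(2*w)) = (-1 + w)/(2*w))
h(I, T) = 2*I*(4 + (-1 + T)/(2*T)) (h(I, T) = (I + I)*((-1 + T)/(2*T) + 4) = (2*I)*(4 + (-1 + T)/(2*T)) = 2*I*(4 + (-1 + T)/(2*T)))
h(P(-5, 8), -58) - 178*5 = (9*(-5) - 1*(-5)/(-58)) - 178*5 = (-45 - 1*(-5)*(-1/58)) - 890 = (-45 - 5/58) - 890 = -2615/58 - 890 = -54235/58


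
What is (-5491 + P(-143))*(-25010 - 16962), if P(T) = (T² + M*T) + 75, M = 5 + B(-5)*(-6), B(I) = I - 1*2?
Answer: -348871264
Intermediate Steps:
B(I) = -2 + I (B(I) = I - 2 = -2 + I)
M = 47 (M = 5 + (-2 - 5)*(-6) = 5 - 7*(-6) = 5 + 42 = 47)
P(T) = 75 + T² + 47*T (P(T) = (T² + 47*T) + 75 = 75 + T² + 47*T)
(-5491 + P(-143))*(-25010 - 16962) = (-5491 + (75 + (-143)² + 47*(-143)))*(-25010 - 16962) = (-5491 + (75 + 20449 - 6721))*(-41972) = (-5491 + 13803)*(-41972) = 8312*(-41972) = -348871264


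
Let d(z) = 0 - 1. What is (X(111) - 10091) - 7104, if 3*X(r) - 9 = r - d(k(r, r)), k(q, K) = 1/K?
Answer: -51464/3 ≈ -17155.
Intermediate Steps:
d(z) = -1
X(r) = 10/3 + r/3 (X(r) = 3 + (r - 1*(-1))/3 = 3 + (r + 1)/3 = 3 + (1 + r)/3 = 3 + (1/3 + r/3) = 10/3 + r/3)
(X(111) - 10091) - 7104 = ((10/3 + (1/3)*111) - 10091) - 7104 = ((10/3 + 37) - 10091) - 7104 = (121/3 - 10091) - 7104 = -30152/3 - 7104 = -51464/3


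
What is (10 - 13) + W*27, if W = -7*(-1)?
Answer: 186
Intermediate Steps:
W = 7
(10 - 13) + W*27 = (10 - 13) + 7*27 = -3 + 189 = 186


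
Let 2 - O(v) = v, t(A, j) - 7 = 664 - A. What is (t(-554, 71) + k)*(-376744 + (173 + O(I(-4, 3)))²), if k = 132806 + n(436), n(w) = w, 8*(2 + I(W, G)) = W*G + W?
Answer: -46351178301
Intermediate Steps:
I(W, G) = -2 + W/8 + G*W/8 (I(W, G) = -2 + (W*G + W)/8 = -2 + (G*W + W)/8 = -2 + (W + G*W)/8 = -2 + (W/8 + G*W/8) = -2 + W/8 + G*W/8)
t(A, j) = 671 - A (t(A, j) = 7 + (664 - A) = 671 - A)
O(v) = 2 - v
k = 133242 (k = 132806 + 436 = 133242)
(t(-554, 71) + k)*(-376744 + (173 + O(I(-4, 3)))²) = ((671 - 1*(-554)) + 133242)*(-376744 + (173 + (2 - (-2 + (⅛)*(-4) + (⅛)*3*(-4))))²) = ((671 + 554) + 133242)*(-376744 + (173 + (2 - (-2 - ½ - 3/2)))²) = (1225 + 133242)*(-376744 + (173 + (2 - 1*(-4)))²) = 134467*(-376744 + (173 + (2 + 4))²) = 134467*(-376744 + (173 + 6)²) = 134467*(-376744 + 179²) = 134467*(-376744 + 32041) = 134467*(-344703) = -46351178301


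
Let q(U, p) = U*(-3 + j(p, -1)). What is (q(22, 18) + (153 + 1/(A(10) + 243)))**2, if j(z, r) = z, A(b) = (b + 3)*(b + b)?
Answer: 59024702500/253009 ≈ 2.3329e+5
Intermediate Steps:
A(b) = 2*b*(3 + b) (A(b) = (3 + b)*(2*b) = 2*b*(3 + b))
q(U, p) = U*(-3 + p)
(q(22, 18) + (153 + 1/(A(10) + 243)))**2 = (22*(-3 + 18) + (153 + 1/(2*10*(3 + 10) + 243)))**2 = (22*15 + (153 + 1/(2*10*13 + 243)))**2 = (330 + (153 + 1/(260 + 243)))**2 = (330 + (153 + 1/503))**2 = (330 + 76960/503)**2 = (242950/503)**2 = 59024702500/253009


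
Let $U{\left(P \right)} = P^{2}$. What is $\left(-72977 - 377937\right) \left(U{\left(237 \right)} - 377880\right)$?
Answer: $145063993854$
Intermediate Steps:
$\left(-72977 - 377937\right) \left(U{\left(237 \right)} - 377880\right) = \left(-72977 - 377937\right) \left(237^{2} - 377880\right) = - 450914 \left(56169 - 377880\right) = \left(-450914\right) \left(-321711\right) = 145063993854$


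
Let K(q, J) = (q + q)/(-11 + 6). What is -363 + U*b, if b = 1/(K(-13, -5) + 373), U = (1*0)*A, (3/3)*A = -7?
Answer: -363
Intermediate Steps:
A = -7
K(q, J) = -2*q/5 (K(q, J) = (2*q)/(-5) = (2*q)*(-⅕) = -2*q/5)
U = 0 (U = (1*0)*(-7) = 0*(-7) = 0)
b = 5/1891 (b = 1/(-⅖*(-13) + 373) = 1/(26/5 + 373) = 1/(1891/5) = 5/1891 ≈ 0.0026441)
-363 + U*b = -363 + 0*(5/1891) = -363 + 0 = -363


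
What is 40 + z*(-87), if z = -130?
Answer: 11350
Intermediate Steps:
40 + z*(-87) = 40 - 130*(-87) = 40 + 11310 = 11350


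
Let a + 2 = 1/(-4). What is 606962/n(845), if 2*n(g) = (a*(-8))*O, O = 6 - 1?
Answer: 606962/45 ≈ 13488.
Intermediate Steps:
a = -9/4 (a = -2 + 1/(-4) = -2 - 1/4 = -9/4 ≈ -2.2500)
O = 5
n(g) = 45 (n(g) = (-9/4*(-8)*5)/2 = (18*5)/2 = (1/2)*90 = 45)
606962/n(845) = 606962/45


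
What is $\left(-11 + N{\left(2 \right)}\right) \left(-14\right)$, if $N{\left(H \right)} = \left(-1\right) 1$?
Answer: $168$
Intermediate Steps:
$N{\left(H \right)} = -1$
$\left(-11 + N{\left(2 \right)}\right) \left(-14\right) = \left(-11 - 1\right) \left(-14\right) = \left(-12\right) \left(-14\right) = 168$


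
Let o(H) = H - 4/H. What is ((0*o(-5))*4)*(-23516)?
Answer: 0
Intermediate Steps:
((0*o(-5))*4)*(-23516) = ((0*(-5 - 4/(-5)))*4)*(-23516) = ((0*(-5 - 4*(-1/5)))*4)*(-23516) = ((0*(-5 + 4/5))*4)*(-23516) = ((0*(-21/5))*4)*(-23516) = (0*4)*(-23516) = 0*(-23516) = 0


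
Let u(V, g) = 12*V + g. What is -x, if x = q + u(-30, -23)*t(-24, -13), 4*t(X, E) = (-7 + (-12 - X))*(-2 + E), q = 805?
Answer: -31945/4 ≈ -7986.3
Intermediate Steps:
u(V, g) = g + 12*V
t(X, E) = (-19 - X)*(-2 + E)/4 (t(X, E) = ((-7 + (-12 - X))*(-2 + E))/4 = ((-19 - X)*(-2 + E))/4 = (-19 - X)*(-2 + E)/4)
x = 31945/4 (x = 805 + (-23 + 12*(-30))*(19/2 + (1/2)*(-24) - 19/4*(-13) - 1/4*(-13)*(-24)) = 805 + (-23 - 360)*(19/2 - 12 + 247/4 - 78) = 805 - 383*(-75/4) = 805 + 28725/4 = 31945/4 ≈ 7986.3)
-x = -1*31945/4 = -31945/4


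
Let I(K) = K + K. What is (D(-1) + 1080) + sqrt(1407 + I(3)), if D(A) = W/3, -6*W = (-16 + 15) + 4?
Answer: 6479/6 + 3*sqrt(157) ≈ 1117.4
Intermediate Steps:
I(K) = 2*K
W = -1/2 (W = -((-16 + 15) + 4)/6 = -(-1 + 4)/6 = -1/6*3 = -1/2 ≈ -0.50000)
D(A) = -1/6 (D(A) = -1/2/3 = -1/2*1/3 = -1/6)
(D(-1) + 1080) + sqrt(1407 + I(3)) = (-1/6 + 1080) + sqrt(1407 + 2*3) = 6479/6 + sqrt(1407 + 6) = 6479/6 + sqrt(1413) = 6479/6 + 3*sqrt(157)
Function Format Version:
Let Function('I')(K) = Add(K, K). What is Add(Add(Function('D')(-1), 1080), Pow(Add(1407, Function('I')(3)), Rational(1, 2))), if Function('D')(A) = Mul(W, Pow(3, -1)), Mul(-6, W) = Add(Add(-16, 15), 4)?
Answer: Add(Rational(6479, 6), Mul(3, Pow(157, Rational(1, 2)))) ≈ 1117.4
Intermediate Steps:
Function('I')(K) = Mul(2, K)
W = Rational(-1, 2) (W = Mul(Rational(-1, 6), Add(Add(-16, 15), 4)) = Mul(Rational(-1, 6), Add(-1, 4)) = Mul(Rational(-1, 6), 3) = Rational(-1, 2) ≈ -0.50000)
Function('D')(A) = Rational(-1, 6) (Function('D')(A) = Mul(Rational(-1, 2), Pow(3, -1)) = Mul(Rational(-1, 2), Rational(1, 3)) = Rational(-1, 6))
Add(Add(Function('D')(-1), 1080), Pow(Add(1407, Function('I')(3)), Rational(1, 2))) = Add(Add(Rational(-1, 6), 1080), Pow(Add(1407, Mul(2, 3)), Rational(1, 2))) = Add(Rational(6479, 6), Pow(Add(1407, 6), Rational(1, 2))) = Add(Rational(6479, 6), Pow(1413, Rational(1, 2))) = Add(Rational(6479, 6), Mul(3, Pow(157, Rational(1, 2))))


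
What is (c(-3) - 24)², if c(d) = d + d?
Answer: 900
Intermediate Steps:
c(d) = 2*d
(c(-3) - 24)² = (2*(-3) - 24)² = (-6 - 24)² = (-30)² = 900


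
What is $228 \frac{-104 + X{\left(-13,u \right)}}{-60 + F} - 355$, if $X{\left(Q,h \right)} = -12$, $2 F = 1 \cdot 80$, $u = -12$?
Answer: $\frac{4837}{5} \approx 967.4$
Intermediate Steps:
$F = 40$ ($F = \frac{1 \cdot 80}{2} = \frac{1}{2} \cdot 80 = 40$)
$228 \frac{-104 + X{\left(-13,u \right)}}{-60 + F} - 355 = 228 \frac{-104 - 12}{-60 + 40} - 355 = 228 \left(- \frac{116}{-20}\right) - 355 = 228 \left(\left(-116\right) \left(- \frac{1}{20}\right)\right) - 355 = 228 \cdot \frac{29}{5} - 355 = \frac{6612}{5} - 355 = \frac{4837}{5}$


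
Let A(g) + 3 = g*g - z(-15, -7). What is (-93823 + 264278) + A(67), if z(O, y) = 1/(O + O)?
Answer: 5248231/30 ≈ 1.7494e+5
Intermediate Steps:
z(O, y) = 1/(2*O)
A(g) = -89/30 + g² (A(g) = -3 + (g*g - 1/(2*(-15))) = -3 + (g² - (-1)/(2*15)) = -3 + (g² - 1*(-1/30)) = -3 + (g² + 1/30) = -3 + (1/30 + g²) = -89/30 + g²)
(-93823 + 264278) + A(67) = (-93823 + 264278) + (-89/30 + 67²) = 170455 + (-89/30 + 4489) = 170455 + 134581/30 = 5248231/30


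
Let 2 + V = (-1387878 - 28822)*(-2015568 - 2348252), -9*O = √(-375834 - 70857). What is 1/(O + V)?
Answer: 23845720348278/147419579722146527086056715 + 3*I*√446691/1031937058055025689602397005 ≈ 1.6175e-13 + 1.943e-24*I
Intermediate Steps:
O = -I*√446691/9 (O = -√(-375834 - 70857)/9 = -I*√446691/9 ≈ -74.261*I)
V = 6182223793998 (V = -2 + (-1387878 - 28822)*(-2015568 - 2348252) = -2 - 1416700*(-4363820) = -2 + 6182223794000 = 6182223793998)
1/(O + V) = 1/(-I*√446691/9 + 6182223793998) = 1/(6182223793998 - I*√446691/9)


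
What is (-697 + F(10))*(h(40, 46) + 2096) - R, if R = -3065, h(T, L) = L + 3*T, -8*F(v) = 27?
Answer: -6324733/4 ≈ -1.5812e+6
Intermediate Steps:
F(v) = -27/8 (F(v) = -⅛*27 = -27/8)
(-697 + F(10))*(h(40, 46) + 2096) - R = (-697 - 27/8)*((46 + 3*40) + 2096) - 1*(-3065) = -5603*((46 + 120) + 2096)/8 + 3065 = -5603*(166 + 2096)/8 + 3065 = -5603/8*2262 + 3065 = -6336993/4 + 3065 = -6324733/4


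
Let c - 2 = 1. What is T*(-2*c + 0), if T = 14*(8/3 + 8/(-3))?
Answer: 0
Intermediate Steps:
c = 3 (c = 2 + 1 = 3)
T = 0 (T = 14*(8*(1/3) + 8*(-1/3)) = 14*(8/3 - 8/3) = 14*0 = 0)
T*(-2*c + 0) = 0*(-2*3 + 0) = 0*(-6 + 0) = 0*(-6) = 0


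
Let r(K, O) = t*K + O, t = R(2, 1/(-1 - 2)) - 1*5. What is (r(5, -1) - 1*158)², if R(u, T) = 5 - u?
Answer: 28561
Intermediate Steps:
t = -2 (t = (5 - 1*2) - 1*5 = (5 - 2) - 5 = 3 - 5 = -2)
r(K, O) = O - 2*K (r(K, O) = -2*K + O = O - 2*K)
(r(5, -1) - 1*158)² = ((-1 - 2*5) - 1*158)² = ((-1 - 10) - 158)² = (-11 - 158)² = (-169)² = 28561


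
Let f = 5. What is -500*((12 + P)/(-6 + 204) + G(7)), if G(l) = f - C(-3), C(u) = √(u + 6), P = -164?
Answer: -209500/99 + 500*√3 ≈ -1250.1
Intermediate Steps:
C(u) = √(6 + u)
G(l) = 5 - √3 (G(l) = 5 - √(6 - 3) = 5 - √3)
-500*((12 + P)/(-6 + 204) + G(7)) = -500*((12 - 164)/(-6 + 204) + (5 - √3)) = -500*(-152/198 + (5 - √3)) = -500*(-152*1/198 + (5 - √3)) = -500*(-76/99 + (5 - √3)) = -500*(419/99 - √3) = -209500/99 + 500*√3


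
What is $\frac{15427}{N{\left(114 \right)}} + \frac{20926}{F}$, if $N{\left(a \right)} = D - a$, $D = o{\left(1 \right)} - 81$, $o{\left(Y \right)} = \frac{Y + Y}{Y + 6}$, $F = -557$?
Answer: $- \frac{88672011}{759191} \approx -116.8$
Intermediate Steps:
$o{\left(Y \right)} = \frac{2 Y}{6 + Y}$
$D = - \frac{565}{7}$ ($D = 2 \cdot 1 \frac{1}{6 + 1} - 81 = 2 \cdot 1 \cdot \frac{1}{7} - 81 = \frac{2}{7} - 81 = - \frac{565}{7} \approx -80.714$)
$N{\left(a \right)} = - \frac{565}{7} - a$
$\frac{15427}{N{\left(114 \right)}} + \frac{20926}{F} = \frac{15427}{- \frac{565}{7} - 114} + \frac{20926}{-557} = \frac{15427}{- \frac{565}{7} - 114} + 20926 \left(- \frac{1}{557}\right) = \frac{15427}{- \frac{1363}{7}} - \frac{20926}{557} = 15427 \left(- \frac{7}{1363}\right) - \frac{20926}{557} = - \frac{107989}{1363} - \frac{20926}{557} = - \frac{88672011}{759191}$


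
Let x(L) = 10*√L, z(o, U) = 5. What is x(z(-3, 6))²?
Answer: 500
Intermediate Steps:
x(z(-3, 6))² = (10*√5)² = 500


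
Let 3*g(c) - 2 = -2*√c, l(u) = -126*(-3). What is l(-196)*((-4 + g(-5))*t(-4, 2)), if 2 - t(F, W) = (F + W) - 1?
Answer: -6300 - 1260*I*√5 ≈ -6300.0 - 2817.4*I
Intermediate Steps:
l(u) = 378
g(c) = ⅔ - 2*√c/3 (g(c) = ⅔ + (-2*√c)/3 = ⅔ - 2*√c/3)
t(F, W) = 3 - F - W (t(F, W) = 2 - ((F + W) - 1) = 2 - (-1 + F + W) = 2 + (1 - F - W) = 3 - F - W)
l(-196)*((-4 + g(-5))*t(-4, 2)) = 378*((-4 + (⅔ - 2*I*√5/3))*(3 - 1*(-4) - 1*2)) = 378*((-4 + (⅔ - 2*I*√5/3))*(3 + 4 - 2)) = 378*((-4 + (⅔ - 2*I*√5/3))*5) = 378*((-10/3 - 2*I*√5/3)*5) = 378*(-50/3 - 10*I*√5/3) = -6300 - 1260*I*√5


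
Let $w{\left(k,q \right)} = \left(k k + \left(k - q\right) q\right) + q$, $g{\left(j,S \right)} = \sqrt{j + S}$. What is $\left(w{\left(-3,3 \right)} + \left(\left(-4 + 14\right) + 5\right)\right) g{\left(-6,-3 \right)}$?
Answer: $27 i \approx 27.0 i$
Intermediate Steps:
$g{\left(j,S \right)} = \sqrt{S + j}$
$w{\left(k,q \right)} = q + k^{2} + q \left(k - q\right)$ ($w{\left(k,q \right)} = \left(k^{2} + q \left(k - q\right)\right) + q = q + k^{2} + q \left(k - q\right)$)
$\left(w{\left(-3,3 \right)} + \left(\left(-4 + 14\right) + 5\right)\right) g{\left(-6,-3 \right)} = \left(\left(3 + \left(-3\right)^{2} - 3^{2} - 9\right) + \left(\left(-4 + 14\right) + 5\right)\right) \sqrt{-3 - 6} = \left(\left(3 + 9 - 9 - 9\right) + \left(10 + 5\right)\right) \sqrt{-9} = \left(\left(3 + 9 - 9 - 9\right) + 15\right) 3 i = \left(-6 + 15\right) 3 i = 9 \cdot 3 i = 27 i$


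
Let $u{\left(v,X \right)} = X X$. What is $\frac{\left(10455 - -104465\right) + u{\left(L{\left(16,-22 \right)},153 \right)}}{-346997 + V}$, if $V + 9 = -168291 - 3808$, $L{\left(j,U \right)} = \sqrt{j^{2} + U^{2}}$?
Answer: $- \frac{138329}{519105} \approx -0.26648$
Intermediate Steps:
$L{\left(j,U \right)} = \sqrt{U^{2} + j^{2}}$
$u{\left(v,X \right)} = X^{2}$
$V = -172108$ ($V = -9 - 172099 = -172108$)
$\frac{\left(10455 - -104465\right) + u{\left(L{\left(16,-22 \right)},153 \right)}}{-346997 + V} = \frac{\left(10455 - -104465\right) + 153^{2}}{-346997 - 172108} = \frac{\left(10455 + 104465\right) + 23409}{-519105} = \left(114920 + 23409\right) \left(- \frac{1}{519105}\right) = 138329 \left(- \frac{1}{519105}\right) = - \frac{138329}{519105}$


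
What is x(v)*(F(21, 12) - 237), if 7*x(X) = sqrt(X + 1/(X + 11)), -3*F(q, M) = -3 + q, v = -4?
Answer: -729*I*sqrt(21)/49 ≈ -68.177*I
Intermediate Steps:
F(q, M) = 1 - q/3 (F(q, M) = -(-3 + q)/3 = 1 - q/3)
x(X) = sqrt(X + 1/(11 + X))/7 (x(X) = sqrt(X + 1/(X + 11))/7 = sqrt(X + 1/(11 + X))/7)
x(v)*(F(21, 12) - 237) = (sqrt((1 - 4*(11 - 4))/(11 - 4))/7)*((1 - 1/3*21) - 237) = (sqrt((1 - 4*7)/7)/7)*((1 - 7) - 237) = (sqrt((1 - 28)/7)/7)*(-6 - 237) = (sqrt((1/7)*(-27))/7)*(-243) = (sqrt(-27/7)/7)*(-243) = ((3*I*sqrt(21)/7)/7)*(-243) = (3*I*sqrt(21)/49)*(-243) = -729*I*sqrt(21)/49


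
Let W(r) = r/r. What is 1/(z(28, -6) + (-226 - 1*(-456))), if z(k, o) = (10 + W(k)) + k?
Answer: 1/269 ≈ 0.0037175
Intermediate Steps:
W(r) = 1
z(k, o) = 11 + k (z(k, o) = (10 + 1) + k = 11 + k)
1/(z(28, -6) + (-226 - 1*(-456))) = 1/((11 + 28) + (-226 - 1*(-456))) = 1/(39 + (-226 + 456)) = 1/(39 + 230) = 1/269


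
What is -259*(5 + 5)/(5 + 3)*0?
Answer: 0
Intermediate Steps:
-259*(5 + 5)/(5 + 3)*0 = -259*10/8*0 = -259*10*(⅛)*0 = -1295*0/4 = -259*0 = 0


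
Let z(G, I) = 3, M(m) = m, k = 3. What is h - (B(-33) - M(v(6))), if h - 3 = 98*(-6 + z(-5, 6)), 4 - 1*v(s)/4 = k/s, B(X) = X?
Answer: -244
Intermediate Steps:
v(s) = 16 - 12/s
h = -291 (h = 3 + 98*(-6 + 3) = 3 + 98*(-3) = 3 - 294 = -291)
h - (B(-33) - M(v(6))) = -291 - (-33 - (16 - 12/6)) = -291 - (-33 - (16 - 12*1/6)) = -291 - (-33 - (16 - 2)) = -291 - (-33 - 1*14) = -291 - (-33 - 14) = -291 - 1*(-47) = -291 + 47 = -244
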